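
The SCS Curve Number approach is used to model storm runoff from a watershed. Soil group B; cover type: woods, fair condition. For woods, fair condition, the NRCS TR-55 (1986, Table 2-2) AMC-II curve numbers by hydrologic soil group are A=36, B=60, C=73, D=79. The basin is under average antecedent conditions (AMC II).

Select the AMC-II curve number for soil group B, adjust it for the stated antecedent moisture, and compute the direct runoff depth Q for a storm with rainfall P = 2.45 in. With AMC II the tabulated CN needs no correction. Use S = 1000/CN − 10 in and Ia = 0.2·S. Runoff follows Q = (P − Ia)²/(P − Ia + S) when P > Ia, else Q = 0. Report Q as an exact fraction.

Q = 4489/28020 in ≈ 0.160 in

NRCS table: woods, fair condition, soil group B → CN(II) = 60
Average conditions: CN = 60 (no AMC adjustment).
Retention S: 1000/CN − 10 with CN=60.000 → S = 20/3 ≈ 6.667 in
Initial abstraction Ia = S/5 = (20/3)/5 = 4/3 ≈ 1.333 in
Excess rainfall: 2.450 − 1.333 = 1.117 in; P > Ia so Q > 0
Q = (67/60)²/((67/60) + 20/3) = (4489/3600)/(467/60) = 4489/28020 in ≈ 0.160 in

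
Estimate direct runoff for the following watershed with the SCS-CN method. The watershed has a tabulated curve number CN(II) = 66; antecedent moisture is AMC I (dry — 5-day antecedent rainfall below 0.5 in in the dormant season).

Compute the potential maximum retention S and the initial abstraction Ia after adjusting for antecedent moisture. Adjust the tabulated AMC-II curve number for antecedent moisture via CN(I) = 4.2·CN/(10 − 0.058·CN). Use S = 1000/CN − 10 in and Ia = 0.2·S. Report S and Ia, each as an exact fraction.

Adjust CN=66 to AMC I: 4.2·66/(10 − 0.058·66) → (1386/5) ÷ (1543/250) = 69300/1543 ≈ 44.913
Max retention: S = 1000/(69300/1543) − 10 = 8500/693 in (≈ 12.266 in)
Ia = 0.2S: 0.2·12.266 = 2.453 in (exactly 1700/693)

S = 8500/693 in ≈ 12.266 in; Ia = 1700/693 in ≈ 2.453 in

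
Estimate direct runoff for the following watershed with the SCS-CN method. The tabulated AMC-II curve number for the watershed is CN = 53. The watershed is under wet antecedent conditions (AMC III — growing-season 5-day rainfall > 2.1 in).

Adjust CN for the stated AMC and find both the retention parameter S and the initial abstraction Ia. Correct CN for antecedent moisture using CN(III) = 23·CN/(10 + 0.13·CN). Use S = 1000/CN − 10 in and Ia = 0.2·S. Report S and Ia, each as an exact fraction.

Wet (AMC III): CN(III) = 23·53/(10 + 0.13·53) = 1219/(1689/100) = 121900/1689 ≈ 72.173
S = 1000/(121900/1689) − 10 = 4700/1219 in ≈ 3.856 in
Ia = 0.2S: 0.2·3.856 = 0.771 in (exactly 940/1219)

S = 4700/1219 in ≈ 3.856 in; Ia = 940/1219 in ≈ 0.771 in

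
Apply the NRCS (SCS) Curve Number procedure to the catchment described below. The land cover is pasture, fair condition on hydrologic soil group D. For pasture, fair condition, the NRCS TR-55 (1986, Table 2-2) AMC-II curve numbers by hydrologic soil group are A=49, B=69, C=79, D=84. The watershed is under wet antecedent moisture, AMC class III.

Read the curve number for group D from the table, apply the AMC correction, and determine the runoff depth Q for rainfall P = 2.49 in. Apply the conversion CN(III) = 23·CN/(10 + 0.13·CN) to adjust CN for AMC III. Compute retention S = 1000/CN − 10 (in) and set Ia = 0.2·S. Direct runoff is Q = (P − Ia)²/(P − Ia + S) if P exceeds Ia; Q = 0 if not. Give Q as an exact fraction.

Q = 12603879289/7354496100 in ≈ 1.714 in

NRCS table: pasture, fair condition, soil group D → CN(II) = 84
CN(III) from CN(II)=84: (23·84)/(10 + 0.13·84) = 48300/523 ≈ 92.352
S = 1000/(48300/523) − 10 = 400/483 in ≈ 0.828 in
Ia = 0.2S: 0.2·0.828 = 0.166 in (exactly 80/483)
P − Ia = 2.490 − 0.166 = 112267/48300 ≈ 2.324 in (> 0, runoff occurs)
Runoff Q = (P−Ia)²/(P−Ia+S) = (2.324)²/(2.324+0.828) = 12603879289/7354496100 ≈ 1.714 in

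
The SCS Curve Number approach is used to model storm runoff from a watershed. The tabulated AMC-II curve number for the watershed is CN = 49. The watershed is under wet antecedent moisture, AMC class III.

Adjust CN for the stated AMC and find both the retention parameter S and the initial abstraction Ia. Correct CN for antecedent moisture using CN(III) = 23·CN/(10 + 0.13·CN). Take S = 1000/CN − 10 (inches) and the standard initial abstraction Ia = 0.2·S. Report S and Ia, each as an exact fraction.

S = 5100/1127 in ≈ 4.525 in; Ia = 1020/1127 in ≈ 0.905 in

CN(III) from CN(II)=49: (23·49)/(10 + 0.13·49) = 112700/1637 ≈ 68.845
S = 1000/(112700/1637) − 10 = 5100/1127 in ≈ 4.525 in
Ia = 0.2·(5100/1127) = 1020/1127 in ≈ 0.905 in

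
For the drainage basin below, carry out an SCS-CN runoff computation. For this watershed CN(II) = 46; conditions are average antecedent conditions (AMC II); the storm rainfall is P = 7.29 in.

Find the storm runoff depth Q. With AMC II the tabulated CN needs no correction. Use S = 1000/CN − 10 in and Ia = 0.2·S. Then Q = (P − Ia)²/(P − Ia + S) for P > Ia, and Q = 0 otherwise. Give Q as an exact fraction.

Q = 4785507/3268300 in ≈ 1.464 in

CN(II) = 46; AMC II needs no correction.
Retention S: 1000/CN − 10 with CN=46.000 → S = 270/23 ≈ 11.739 in
Initial abstraction Ia = S/5 = (270/23)/5 = 54/23 ≈ 2.348 in
P − Ia = 7.290 − 2.348 = 11367/2300 ≈ 4.942 in (> 0, runoff occurs)
Q = (11367/2300)²/((11367/2300) + 270/23) = (129208689/5290000)/(38367/2300) = 4785507/3268300 in ≈ 1.464 in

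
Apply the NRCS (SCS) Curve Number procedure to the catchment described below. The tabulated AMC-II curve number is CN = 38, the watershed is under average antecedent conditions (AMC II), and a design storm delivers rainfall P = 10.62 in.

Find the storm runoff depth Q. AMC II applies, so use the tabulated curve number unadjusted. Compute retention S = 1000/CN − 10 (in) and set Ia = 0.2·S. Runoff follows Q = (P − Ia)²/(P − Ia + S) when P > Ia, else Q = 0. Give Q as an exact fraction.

Q = 48846121/21364550 in ≈ 2.286 in

CN(II) = 38; AMC II needs no correction.
S = 1000/38 − 10 = 310/19 in ≈ 16.316 in
Ia = 0.2·(310/19) = 62/19 in ≈ 3.263 in
Excess rainfall: 10.620 − 3.263 = 7.357 in; P > Ia so Q > 0
Q: (6989/950)² ÷ (22489/950) = 48846121/21364550 in (≈ 2.286 in)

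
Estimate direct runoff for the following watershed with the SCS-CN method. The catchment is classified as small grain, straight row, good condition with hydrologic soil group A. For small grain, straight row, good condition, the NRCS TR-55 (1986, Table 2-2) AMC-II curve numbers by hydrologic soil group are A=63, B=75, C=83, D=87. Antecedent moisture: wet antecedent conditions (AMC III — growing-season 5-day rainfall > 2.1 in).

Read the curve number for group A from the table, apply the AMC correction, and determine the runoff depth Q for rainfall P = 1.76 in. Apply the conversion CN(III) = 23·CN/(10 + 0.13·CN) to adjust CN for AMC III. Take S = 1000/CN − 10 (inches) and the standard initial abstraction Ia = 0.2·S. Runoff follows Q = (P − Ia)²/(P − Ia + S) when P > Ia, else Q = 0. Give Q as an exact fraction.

NRCS table: small grain, straight row, good condition, soil group A → CN(II) = 63
CN(III) from CN(II)=63: (23·63)/(10 + 0.13·63) = 144900/1819 ≈ 79.659
Max retention: S = 1000/(144900/1819) − 10 = 3700/1449 in (≈ 2.553 in)
Initial abstraction Ia = S/5 = (3700/1449)/5 = 740/1449 ≈ 0.511 in
Since P=1.760 > Ia=0.511: effective rainfall P−Ia = 45256/36225 in
Runoff Q = (P−Ia)²/(P−Ia+S) = (1.249)²/(1.249+2.553) = 512026384/1247552775 ≈ 0.410 in

Q = 512026384/1247552775 in ≈ 0.410 in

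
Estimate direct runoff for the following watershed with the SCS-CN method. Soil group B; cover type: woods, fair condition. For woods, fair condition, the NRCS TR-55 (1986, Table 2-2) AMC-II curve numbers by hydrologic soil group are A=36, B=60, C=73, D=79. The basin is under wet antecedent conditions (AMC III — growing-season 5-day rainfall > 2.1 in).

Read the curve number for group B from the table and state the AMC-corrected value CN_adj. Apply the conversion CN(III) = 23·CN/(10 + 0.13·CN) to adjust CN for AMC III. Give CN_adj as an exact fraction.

CN_adj = 6900/89 ≈ 77.528

NRCS table: woods, fair condition, soil group B → CN(II) = 60
CN(III) from CN(II)=60: (23·60)/(10 + 0.13·60) = 6900/89 ≈ 77.528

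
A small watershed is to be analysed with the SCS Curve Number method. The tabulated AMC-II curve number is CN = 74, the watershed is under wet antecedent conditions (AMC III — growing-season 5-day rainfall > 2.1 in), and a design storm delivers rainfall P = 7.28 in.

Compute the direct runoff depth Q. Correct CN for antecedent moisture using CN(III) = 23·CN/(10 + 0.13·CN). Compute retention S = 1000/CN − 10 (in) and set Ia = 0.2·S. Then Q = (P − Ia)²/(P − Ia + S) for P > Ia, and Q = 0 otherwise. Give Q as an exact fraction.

CN(III) from CN(II)=74: (23·74)/(10 + 0.13·74) = 85100/981 ≈ 86.748
Max retention: S = 1000/(85100/981) − 10 = 1300/851 in (≈ 1.528 in)
Ia = 0.2S: 0.2·1.528 = 0.306 in (exactly 260/851)
Excess rainfall: 7.280 − 0.306 = 6.974 in; P > Ia so Q > 0
Q = (148382/21275)²/((148382/21275) + 1300/851) = (22017217924/452625625)/(180882/21275) = 846816074/148010175 in ≈ 5.721 in

Q = 846816074/148010175 in ≈ 5.721 in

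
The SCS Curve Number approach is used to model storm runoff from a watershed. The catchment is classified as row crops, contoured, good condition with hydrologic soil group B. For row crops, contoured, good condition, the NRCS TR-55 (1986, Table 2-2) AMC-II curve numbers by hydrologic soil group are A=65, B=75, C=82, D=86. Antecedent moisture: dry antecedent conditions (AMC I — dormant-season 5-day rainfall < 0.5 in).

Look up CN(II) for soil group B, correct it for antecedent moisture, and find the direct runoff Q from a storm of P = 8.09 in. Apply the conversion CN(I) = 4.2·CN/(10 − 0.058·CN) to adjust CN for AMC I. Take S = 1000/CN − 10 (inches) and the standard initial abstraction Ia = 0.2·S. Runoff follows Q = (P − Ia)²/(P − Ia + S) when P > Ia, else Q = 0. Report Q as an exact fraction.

NRCS table: row crops, contoured, good condition, soil group B → CN(II) = 75
CN(I) from CN(II)=75: (4.2·75)/(10 − 0.058·75) = 6300/113 ≈ 55.752
Max retention: S = 1000/(6300/113) − 10 = 500/63 in (≈ 7.937 in)
Ia = 0.2·(500/63) = 100/63 in ≈ 1.587 in
Excess rainfall: 8.090 − 1.587 = 6.503 in; P > Ia so Q > 0
Runoff Q = (P−Ia)²/(P−Ia+S) = (6.503)²/(6.503+7.937) = 1678295089/573092100 ≈ 2.928 in

Q = 1678295089/573092100 in ≈ 2.928 in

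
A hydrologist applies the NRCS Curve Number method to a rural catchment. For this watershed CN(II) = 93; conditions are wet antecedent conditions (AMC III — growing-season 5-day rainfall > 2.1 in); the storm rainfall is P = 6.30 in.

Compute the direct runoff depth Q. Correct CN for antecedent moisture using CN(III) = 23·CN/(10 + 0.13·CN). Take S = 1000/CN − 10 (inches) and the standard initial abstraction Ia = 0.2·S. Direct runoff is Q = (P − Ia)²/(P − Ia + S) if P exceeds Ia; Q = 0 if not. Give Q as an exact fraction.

Wet (AMC III): CN(III) = 23·93/(10 + 0.13·93) = 2139/(2209/100) = 213900/2209 ≈ 96.831
S = 1000/(213900/2209) − 10 = 700/2139 in ≈ 0.327 in
Ia = 0.2·(700/2139) = 140/2139 in ≈ 0.065 in
Excess rainfall: 6.300 − 0.065 = 6.235 in; P > Ia so Q > 0
Runoff Q = (P−Ia)²/(P−Ia+S) = (6.235)²/(6.235+0.327) = 2540584207/428890890 ≈ 5.924 in

Q = 2540584207/428890890 in ≈ 5.924 in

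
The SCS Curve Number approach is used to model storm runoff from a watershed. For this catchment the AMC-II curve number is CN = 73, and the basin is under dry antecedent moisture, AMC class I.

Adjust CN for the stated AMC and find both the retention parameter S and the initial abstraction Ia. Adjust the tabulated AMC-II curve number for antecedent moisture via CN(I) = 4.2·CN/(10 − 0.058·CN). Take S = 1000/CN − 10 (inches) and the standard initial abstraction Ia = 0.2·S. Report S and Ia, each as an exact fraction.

Dry (AMC I): CN(I) = 4.2·73/(10 − 0.058·73) = (1533/5)/(2883/500) = 51100/961 ≈ 53.174
S = 1000/(51100/961) − 10 = 4500/511 in ≈ 8.806 in
Ia = 0.2S: 0.2·8.806 = 1.761 in (exactly 900/511)

S = 4500/511 in ≈ 8.806 in; Ia = 900/511 in ≈ 1.761 in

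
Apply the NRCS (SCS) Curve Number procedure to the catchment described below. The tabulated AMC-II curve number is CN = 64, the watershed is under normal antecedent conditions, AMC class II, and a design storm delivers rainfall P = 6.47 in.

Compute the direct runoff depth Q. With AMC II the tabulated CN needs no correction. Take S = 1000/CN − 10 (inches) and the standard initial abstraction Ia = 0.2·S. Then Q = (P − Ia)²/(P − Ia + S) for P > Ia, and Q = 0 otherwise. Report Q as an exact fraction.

Q = 1142761/438800 in ≈ 2.604 in

Average conditions: CN = 64 (no AMC adjustment).
Retention S: 1000/CN − 10 with CN=64.000 → S = 45/8 ≈ 5.625 in
Ia = 0.2S: 0.2·5.625 = 1.125 in (exactly 9/8)
Excess rainfall: 6.470 − 1.125 = 5.345 in; P > Ia so Q > 0
Q = (1069/200)²/((1069/200) + 45/8) = (1142761/40000)/(1097/100) = 1142761/438800 in ≈ 2.604 in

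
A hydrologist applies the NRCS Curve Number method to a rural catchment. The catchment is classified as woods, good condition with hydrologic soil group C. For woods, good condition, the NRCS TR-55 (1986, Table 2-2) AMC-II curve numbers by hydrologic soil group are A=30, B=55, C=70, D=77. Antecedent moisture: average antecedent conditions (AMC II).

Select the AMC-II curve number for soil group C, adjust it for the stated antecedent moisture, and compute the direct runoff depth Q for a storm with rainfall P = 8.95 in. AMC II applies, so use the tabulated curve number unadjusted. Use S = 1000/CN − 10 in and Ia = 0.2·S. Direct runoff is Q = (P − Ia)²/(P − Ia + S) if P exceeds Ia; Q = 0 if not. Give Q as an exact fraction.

NRCS table: woods, good condition, soil group C → CN(II) = 70
Average conditions: CN = 70 (no AMC adjustment).
Retention S: 1000/CN − 10 with CN=70.000 → S = 30/7 ≈ 4.286 in
Ia = 0.2S: 0.2·4.286 = 0.857 in (exactly 6/7)
P − Ia = 8.950 − 0.857 = 1133/140 ≈ 8.093 in (> 0, runoff occurs)
Runoff Q = (P−Ia)²/(P−Ia+S) = (8.093)²/(8.093+4.286) = 1283689/242620 ≈ 5.291 in

Q = 1283689/242620 in ≈ 5.291 in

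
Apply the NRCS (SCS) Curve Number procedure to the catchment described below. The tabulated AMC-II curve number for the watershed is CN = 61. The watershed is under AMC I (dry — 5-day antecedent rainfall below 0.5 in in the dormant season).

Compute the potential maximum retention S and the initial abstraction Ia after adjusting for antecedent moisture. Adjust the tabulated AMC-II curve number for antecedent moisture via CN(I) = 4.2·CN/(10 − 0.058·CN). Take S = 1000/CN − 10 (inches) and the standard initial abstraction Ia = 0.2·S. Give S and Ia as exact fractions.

S = 6500/427 in ≈ 15.222 in; Ia = 1300/427 in ≈ 3.044 in

Dry (AMC I): CN(I) = 4.2·61/(10 − 0.058·61) = (1281/5)/(3231/500) = 42700/1077 ≈ 39.647
S = 1000/(42700/1077) − 10 = 6500/427 in ≈ 15.222 in
Ia = 0.2·(6500/427) = 1300/427 in ≈ 3.044 in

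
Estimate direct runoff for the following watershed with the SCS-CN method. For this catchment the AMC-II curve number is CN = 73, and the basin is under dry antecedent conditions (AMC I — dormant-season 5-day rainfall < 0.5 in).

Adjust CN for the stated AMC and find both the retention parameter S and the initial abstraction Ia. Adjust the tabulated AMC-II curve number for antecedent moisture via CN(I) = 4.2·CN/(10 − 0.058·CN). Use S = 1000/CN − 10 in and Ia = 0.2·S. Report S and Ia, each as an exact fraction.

Dry (AMC I): CN(I) = 4.2·73/(10 − 0.058·73) = (1533/5)/(2883/500) = 51100/961 ≈ 53.174
Retention S: 1000/CN − 10 with CN=53.174 → S = 4500/511 ≈ 8.806 in
Ia = 0.2·(4500/511) = 900/511 in ≈ 1.761 in

S = 4500/511 in ≈ 8.806 in; Ia = 900/511 in ≈ 1.761 in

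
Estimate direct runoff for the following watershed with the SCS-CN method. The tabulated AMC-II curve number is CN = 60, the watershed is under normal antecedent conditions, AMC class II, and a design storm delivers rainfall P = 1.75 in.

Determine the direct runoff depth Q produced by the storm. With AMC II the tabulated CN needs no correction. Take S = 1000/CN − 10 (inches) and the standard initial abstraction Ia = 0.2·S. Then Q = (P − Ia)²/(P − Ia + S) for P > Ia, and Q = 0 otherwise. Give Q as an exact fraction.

Q = 5/204 in ≈ 0.025 in

CN(II) = 60; AMC II needs no correction.
Max retention: S = 1000/60 − 10 = 20/3 in (≈ 6.667 in)
Initial abstraction Ia = S/5 = (20/3)/5 = 4/3 ≈ 1.333 in
Excess rainfall: 1.750 − 1.333 = 0.417 in; P > Ia so Q > 0
Q: (5/12)² ÷ (85/12) = 5/204 in (≈ 0.025 in)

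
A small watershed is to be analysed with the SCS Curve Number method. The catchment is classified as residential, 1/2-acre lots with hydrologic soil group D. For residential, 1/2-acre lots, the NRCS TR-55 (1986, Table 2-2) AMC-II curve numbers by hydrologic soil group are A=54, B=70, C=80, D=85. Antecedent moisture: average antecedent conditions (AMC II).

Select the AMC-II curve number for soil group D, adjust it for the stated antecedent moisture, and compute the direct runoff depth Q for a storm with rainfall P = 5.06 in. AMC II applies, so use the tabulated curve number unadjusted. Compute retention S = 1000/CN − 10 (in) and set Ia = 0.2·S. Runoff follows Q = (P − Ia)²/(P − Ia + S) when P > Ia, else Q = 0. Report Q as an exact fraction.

Q = 16008001/4675850 in ≈ 3.424 in

NRCS table: residential, 1/2-acre lots, soil group D → CN(II) = 85
CN(II) = 85; AMC II needs no correction.
Retention S: 1000/CN − 10 with CN=85.000 → S = 30/17 ≈ 1.765 in
Initial abstraction Ia = S/5 = (30/17)/5 = 6/17 ≈ 0.353 in
P − Ia = 5.060 − 0.353 = 4001/850 ≈ 4.707 in (> 0, runoff occurs)
Q: (4001/850)² ÷ (5501/850) = 16008001/4675850 in (≈ 3.424 in)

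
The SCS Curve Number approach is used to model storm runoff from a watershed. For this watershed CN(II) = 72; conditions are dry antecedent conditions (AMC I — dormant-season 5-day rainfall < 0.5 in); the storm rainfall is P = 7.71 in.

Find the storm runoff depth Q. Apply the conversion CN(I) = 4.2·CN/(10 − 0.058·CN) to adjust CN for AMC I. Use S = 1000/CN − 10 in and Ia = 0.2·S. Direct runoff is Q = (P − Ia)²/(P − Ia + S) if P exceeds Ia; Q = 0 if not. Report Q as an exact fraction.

CN(I) from CN(II)=72: (4.2·72)/(10 − 0.058·72) = 675/13 ≈ 51.923
S = 1000/(675/13) − 10 = 250/27 in ≈ 9.259 in
Ia = 0.2·(250/27) = 50/27 in ≈ 1.852 in
Excess rainfall: 7.710 − 1.852 = 5.858 in; P > Ia so Q > 0
Q = (15817/2700)²/((15817/2700) + 250/27) = (250177489/7290000)/(40817/2700) = 250177489/110205900 in ≈ 2.270 in

Q = 250177489/110205900 in ≈ 2.270 in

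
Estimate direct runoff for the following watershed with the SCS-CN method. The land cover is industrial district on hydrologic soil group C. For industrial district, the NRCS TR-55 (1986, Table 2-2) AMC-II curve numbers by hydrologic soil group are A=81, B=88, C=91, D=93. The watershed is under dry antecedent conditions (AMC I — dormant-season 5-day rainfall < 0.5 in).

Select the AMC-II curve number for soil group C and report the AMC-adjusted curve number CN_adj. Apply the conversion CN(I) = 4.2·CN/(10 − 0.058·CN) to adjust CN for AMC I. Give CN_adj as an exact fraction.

CN_adj = 63700/787 ≈ 80.940

NRCS table: industrial district, soil group C → CN(II) = 91
CN(I) from CN(II)=91: (4.2·91)/(10 − 0.058·91) = 63700/787 ≈ 80.940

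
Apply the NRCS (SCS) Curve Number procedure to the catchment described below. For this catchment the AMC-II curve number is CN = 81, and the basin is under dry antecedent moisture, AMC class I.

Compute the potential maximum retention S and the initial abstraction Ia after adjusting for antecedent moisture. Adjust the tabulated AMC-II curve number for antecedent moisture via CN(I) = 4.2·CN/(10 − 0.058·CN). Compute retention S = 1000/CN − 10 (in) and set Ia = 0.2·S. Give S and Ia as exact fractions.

S = 9500/1701 in ≈ 5.585 in; Ia = 1900/1701 in ≈ 1.117 in

Dry (AMC I): CN(I) = 4.2·81/(10 − 0.058·81) = (1701/5)/(2651/500) = 170100/2651 ≈ 64.164
S = 1000/(170100/2651) − 10 = 9500/1701 in ≈ 5.585 in
Ia = 0.2S: 0.2·5.585 = 1.117 in (exactly 1900/1701)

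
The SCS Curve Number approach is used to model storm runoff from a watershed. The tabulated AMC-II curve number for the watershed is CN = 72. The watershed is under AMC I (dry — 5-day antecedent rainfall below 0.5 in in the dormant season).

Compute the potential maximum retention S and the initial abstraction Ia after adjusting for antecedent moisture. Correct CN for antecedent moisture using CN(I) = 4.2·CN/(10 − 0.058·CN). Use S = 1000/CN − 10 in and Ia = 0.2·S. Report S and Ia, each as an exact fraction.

S = 250/27 in ≈ 9.259 in; Ia = 50/27 in ≈ 1.852 in

Adjust CN=72 to AMC I: 4.2·72/(10 − 0.058·72) → (1512/5) ÷ (728/125) = 675/13 ≈ 51.923
Retention S: 1000/CN − 10 with CN=51.923 → S = 250/27 ≈ 9.259 in
Initial abstraction Ia = S/5 = (250/27)/5 = 50/27 ≈ 1.852 in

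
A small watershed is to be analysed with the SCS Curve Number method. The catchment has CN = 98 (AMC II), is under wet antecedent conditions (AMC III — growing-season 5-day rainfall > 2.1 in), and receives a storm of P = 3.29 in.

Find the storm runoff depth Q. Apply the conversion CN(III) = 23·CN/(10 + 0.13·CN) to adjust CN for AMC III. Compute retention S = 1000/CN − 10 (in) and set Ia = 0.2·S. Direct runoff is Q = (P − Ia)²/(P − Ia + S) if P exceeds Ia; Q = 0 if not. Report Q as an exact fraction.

Q = 136000901089/42688844100 in ≈ 3.186 in

Adjust CN=98 to AMC III: 23·98/(10 + 0.13·98) → 2254 ÷ (1137/50) = 112700/1137 ≈ 99.120
Max retention: S = 1000/(112700/1137) − 10 = 100/1127 in (≈ 0.089 in)
Initial abstraction Ia = S/5 = (100/1127)/5 = 20/1127 ≈ 0.018 in
Excess rainfall: 3.290 − 0.018 = 3.272 in; P > Ia so Q > 0
Q: (368783/112700)² ÷ (378783/112700) = 136000901089/42688844100 in (≈ 3.186 in)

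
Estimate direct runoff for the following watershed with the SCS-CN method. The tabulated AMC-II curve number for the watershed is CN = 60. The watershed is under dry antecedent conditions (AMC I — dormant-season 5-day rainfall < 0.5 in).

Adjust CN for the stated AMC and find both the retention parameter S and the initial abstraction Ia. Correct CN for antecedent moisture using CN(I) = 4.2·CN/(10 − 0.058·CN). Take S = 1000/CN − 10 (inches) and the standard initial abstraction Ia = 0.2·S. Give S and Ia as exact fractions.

Dry (AMC I): CN(I) = 4.2·60/(10 − 0.058·60) = 252/(163/25) = 6300/163 ≈ 38.650
S = 1000/(6300/163) − 10 = 1000/63 in ≈ 15.873 in
Ia = 0.2·(1000/63) = 200/63 in ≈ 3.175 in

S = 1000/63 in ≈ 15.873 in; Ia = 200/63 in ≈ 3.175 in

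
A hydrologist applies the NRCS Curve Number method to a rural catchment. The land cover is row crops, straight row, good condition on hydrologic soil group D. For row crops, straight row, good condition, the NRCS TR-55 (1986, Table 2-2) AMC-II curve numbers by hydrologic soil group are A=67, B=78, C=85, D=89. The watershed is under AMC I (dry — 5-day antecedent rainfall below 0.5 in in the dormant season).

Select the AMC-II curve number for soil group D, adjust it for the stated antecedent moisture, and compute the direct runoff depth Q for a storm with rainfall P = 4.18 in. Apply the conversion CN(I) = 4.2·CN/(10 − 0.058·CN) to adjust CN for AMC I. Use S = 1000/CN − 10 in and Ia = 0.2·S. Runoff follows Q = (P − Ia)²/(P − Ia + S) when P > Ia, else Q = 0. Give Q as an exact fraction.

Q = 10240132331/5187502950 in ≈ 1.974 in

NRCS table: row crops, straight row, good condition, soil group D → CN(II) = 89
Adjust CN=89 to AMC I: 4.2·89/(10 − 0.058·89) → (1869/5) ÷ (2419/500) = 186900/2419 ≈ 77.263
S = 1000/(186900/2419) − 10 = 5500/1869 in ≈ 2.943 in
Ia = 0.2S: 0.2·2.943 = 0.589 in (exactly 1100/1869)
Since P=4.180 > Ia=0.589: effective rainfall P−Ia = 335621/93450 in
Q: (335621/93450)² ÷ (610621/93450) = 10240132331/5187502950 in (≈ 1.974 in)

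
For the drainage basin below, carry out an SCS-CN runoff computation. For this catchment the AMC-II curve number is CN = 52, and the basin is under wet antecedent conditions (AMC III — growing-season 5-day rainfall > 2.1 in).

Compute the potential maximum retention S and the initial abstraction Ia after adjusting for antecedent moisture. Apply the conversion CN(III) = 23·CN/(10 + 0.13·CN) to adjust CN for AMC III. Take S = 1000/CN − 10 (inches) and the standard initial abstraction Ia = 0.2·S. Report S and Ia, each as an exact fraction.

CN(III) from CN(II)=52: (23·52)/(10 + 0.13·52) = 29900/419 ≈ 71.360
Retention S: 1000/CN − 10 with CN=71.360 → S = 1200/299 ≈ 4.013 in
Ia = 0.2S: 0.2·4.013 = 0.803 in (exactly 240/299)

S = 1200/299 in ≈ 4.013 in; Ia = 240/299 in ≈ 0.803 in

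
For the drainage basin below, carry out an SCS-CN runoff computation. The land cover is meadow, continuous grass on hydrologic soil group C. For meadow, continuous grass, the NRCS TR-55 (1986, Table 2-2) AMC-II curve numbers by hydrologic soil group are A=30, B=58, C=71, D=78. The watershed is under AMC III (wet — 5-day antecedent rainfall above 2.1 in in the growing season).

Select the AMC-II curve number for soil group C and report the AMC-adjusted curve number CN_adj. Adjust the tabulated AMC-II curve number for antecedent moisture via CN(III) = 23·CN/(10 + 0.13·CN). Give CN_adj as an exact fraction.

NRCS table: meadow, continuous grass, soil group C → CN(II) = 71
Wet (AMC III): CN(III) = 23·71/(10 + 0.13·71) = 1633/(1923/100) = 163300/1923 ≈ 84.919

CN_adj = 163300/1923 ≈ 84.919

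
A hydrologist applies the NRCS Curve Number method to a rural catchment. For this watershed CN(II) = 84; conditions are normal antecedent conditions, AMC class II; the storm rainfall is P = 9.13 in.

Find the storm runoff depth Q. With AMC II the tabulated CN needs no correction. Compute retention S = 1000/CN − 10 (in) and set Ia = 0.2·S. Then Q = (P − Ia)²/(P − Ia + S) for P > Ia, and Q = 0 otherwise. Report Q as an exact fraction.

Q = 337567129/46983300 in ≈ 7.185 in

AMC II — tabulated CN = 84 applies directly.
Retention S: 1000/CN − 10 with CN=84.000 → S = 40/21 ≈ 1.905 in
Initial abstraction Ia = S/5 = (40/21)/5 = 8/21 ≈ 0.381 in
Since P=9.130 > Ia=0.381: effective rainfall P−Ia = 18373/2100 in
Q = (18373/2100)²/((18373/2100) + 40/21) = (337567129/4410000)/(22373/2100) = 337567129/46983300 in ≈ 7.185 in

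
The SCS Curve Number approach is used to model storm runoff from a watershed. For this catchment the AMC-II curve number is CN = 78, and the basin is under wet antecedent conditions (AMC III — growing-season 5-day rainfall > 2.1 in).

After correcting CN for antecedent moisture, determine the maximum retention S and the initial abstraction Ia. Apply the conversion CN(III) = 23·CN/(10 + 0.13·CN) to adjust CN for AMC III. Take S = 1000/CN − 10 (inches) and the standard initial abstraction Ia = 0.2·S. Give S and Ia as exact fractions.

CN(III) from CN(II)=78: (23·78)/(10 + 0.13·78) = 89700/1007 ≈ 89.076
Max retention: S = 1000/(89700/1007) − 10 = 1100/897 in (≈ 1.226 in)
Ia = 0.2S: 0.2·1.226 = 0.245 in (exactly 220/897)

S = 1100/897 in ≈ 1.226 in; Ia = 220/897 in ≈ 0.245 in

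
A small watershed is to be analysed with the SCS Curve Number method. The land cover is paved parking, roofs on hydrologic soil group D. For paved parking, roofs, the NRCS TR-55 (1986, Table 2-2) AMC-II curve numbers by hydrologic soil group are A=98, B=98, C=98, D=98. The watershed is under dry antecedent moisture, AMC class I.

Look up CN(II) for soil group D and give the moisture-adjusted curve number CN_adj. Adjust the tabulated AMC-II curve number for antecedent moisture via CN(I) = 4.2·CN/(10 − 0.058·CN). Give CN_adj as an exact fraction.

NRCS table: paved parking, roofs, soil group D → CN(II) = 98
CN(I) from CN(II)=98: (4.2·98)/(10 − 0.058·98) = 102900/1079 ≈ 95.366

CN_adj = 102900/1079 ≈ 95.366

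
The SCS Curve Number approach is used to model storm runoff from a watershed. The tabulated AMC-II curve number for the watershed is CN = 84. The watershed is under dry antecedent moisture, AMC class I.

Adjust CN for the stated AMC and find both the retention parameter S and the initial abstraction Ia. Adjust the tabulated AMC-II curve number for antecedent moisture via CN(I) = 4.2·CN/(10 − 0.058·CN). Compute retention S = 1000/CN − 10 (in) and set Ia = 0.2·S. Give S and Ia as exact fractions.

S = 2000/441 in ≈ 4.535 in; Ia = 400/441 in ≈ 0.907 in

Dry (AMC I): CN(I) = 4.2·84/(10 − 0.058·84) = (1764/5)/(641/125) = 44100/641 ≈ 68.799
S = 1000/(44100/641) − 10 = 2000/441 in ≈ 4.535 in
Ia = 0.2·(2000/441) = 400/441 in ≈ 0.907 in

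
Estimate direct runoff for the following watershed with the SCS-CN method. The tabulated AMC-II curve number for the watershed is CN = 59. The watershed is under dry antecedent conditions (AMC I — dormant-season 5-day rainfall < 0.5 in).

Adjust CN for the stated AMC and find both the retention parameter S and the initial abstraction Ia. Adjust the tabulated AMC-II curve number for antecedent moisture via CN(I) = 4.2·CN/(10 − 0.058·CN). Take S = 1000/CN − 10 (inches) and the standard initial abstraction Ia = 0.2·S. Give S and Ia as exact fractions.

Adjust CN=59 to AMC I: 4.2·59/(10 − 0.058·59) → (1239/5) ÷ (3289/500) = 123900/3289 ≈ 37.671
S = 1000/(123900/3289) − 10 = 20500/1239 in ≈ 16.546 in
Ia = 0.2·(20500/1239) = 4100/1239 in ≈ 3.309 in

S = 20500/1239 in ≈ 16.546 in; Ia = 4100/1239 in ≈ 3.309 in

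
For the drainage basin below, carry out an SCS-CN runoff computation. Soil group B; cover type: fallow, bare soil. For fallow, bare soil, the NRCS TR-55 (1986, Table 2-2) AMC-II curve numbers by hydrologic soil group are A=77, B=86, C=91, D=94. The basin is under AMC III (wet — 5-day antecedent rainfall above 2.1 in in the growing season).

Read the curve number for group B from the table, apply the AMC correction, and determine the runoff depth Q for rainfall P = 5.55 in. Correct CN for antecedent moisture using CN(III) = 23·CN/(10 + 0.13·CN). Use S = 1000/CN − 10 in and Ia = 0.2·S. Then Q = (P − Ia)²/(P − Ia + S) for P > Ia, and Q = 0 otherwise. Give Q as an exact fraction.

Q = 11444506441/2392964620 in ≈ 4.783 in

NRCS table: fallow, bare soil, soil group B → CN(II) = 86
Wet (AMC III): CN(III) = 23·86/(10 + 0.13·86) = 1978/(1059/50) = 98900/1059 ≈ 93.390
Max retention: S = 1000/(98900/1059) − 10 = 700/989 in (≈ 0.708 in)
Ia = 0.2·(700/989) = 140/989 in ≈ 0.142 in
P − Ia = 5.550 − 0.142 = 106979/19780 ≈ 5.408 in (> 0, runoff occurs)
Runoff Q = (P−Ia)²/(P−Ia+S) = (5.408)²/(5.408+0.708) = 11444506441/2392964620 ≈ 4.783 in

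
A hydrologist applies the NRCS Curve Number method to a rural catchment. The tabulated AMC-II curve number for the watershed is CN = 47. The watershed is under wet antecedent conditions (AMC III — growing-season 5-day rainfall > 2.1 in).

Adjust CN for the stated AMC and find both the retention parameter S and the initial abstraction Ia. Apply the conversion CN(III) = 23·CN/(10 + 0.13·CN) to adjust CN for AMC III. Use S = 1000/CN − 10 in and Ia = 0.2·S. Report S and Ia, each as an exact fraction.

S = 5300/1081 in ≈ 4.903 in; Ia = 1060/1081 in ≈ 0.981 in

CN(III) from CN(II)=47: (23·47)/(10 + 0.13·47) = 108100/1611 ≈ 67.101
S = 1000/(108100/1611) − 10 = 5300/1081 in ≈ 4.903 in
Initial abstraction Ia = S/5 = (5300/1081)/5 = 1060/1081 ≈ 0.981 in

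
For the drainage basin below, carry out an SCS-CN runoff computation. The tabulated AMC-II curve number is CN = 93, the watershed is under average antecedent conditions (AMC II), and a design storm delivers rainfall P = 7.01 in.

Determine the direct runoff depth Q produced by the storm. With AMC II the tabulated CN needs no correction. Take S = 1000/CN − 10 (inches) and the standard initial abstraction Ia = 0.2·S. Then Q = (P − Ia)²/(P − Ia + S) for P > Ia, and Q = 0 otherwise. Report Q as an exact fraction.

Q = 4069546849/658374900 in ≈ 6.181 in

AMC II — tabulated CN = 93 applies directly.
Retention S: 1000/CN − 10 with CN=93.000 → S = 70/93 ≈ 0.753 in
Ia = 0.2·(70/93) = 14/93 in ≈ 0.151 in
Excess rainfall: 7.010 − 0.151 = 6.859 in; P > Ia so Q > 0
Q = (63793/9300)²/((63793/9300) + 70/93) = (4069546849/86490000)/(70793/9300) = 4069546849/658374900 in ≈ 6.181 in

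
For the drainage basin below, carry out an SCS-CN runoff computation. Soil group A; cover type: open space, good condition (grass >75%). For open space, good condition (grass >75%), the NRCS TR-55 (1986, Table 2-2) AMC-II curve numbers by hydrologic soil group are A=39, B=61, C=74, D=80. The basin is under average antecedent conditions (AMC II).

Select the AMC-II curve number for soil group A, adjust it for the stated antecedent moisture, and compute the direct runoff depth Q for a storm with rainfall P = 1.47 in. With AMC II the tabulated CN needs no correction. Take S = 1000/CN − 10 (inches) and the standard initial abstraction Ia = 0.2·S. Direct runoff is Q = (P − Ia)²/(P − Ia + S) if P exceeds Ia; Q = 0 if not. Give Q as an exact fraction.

NRCS table: open space, good condition (grass >75%), soil group A → CN(II) = 39
Average conditions: CN = 39 (no AMC adjustment).
Retention S: 1000/CN − 10 with CN=39.000 → S = 610/39 ≈ 15.641 in
Ia = 0.2S: 0.2·15.641 = 3.128 in (exactly 122/39)
P = 1.470 ≤ Ia = 3.128 in: entire storm abstracted, Q = 0.

Q = 0 in ≈ 0.000 in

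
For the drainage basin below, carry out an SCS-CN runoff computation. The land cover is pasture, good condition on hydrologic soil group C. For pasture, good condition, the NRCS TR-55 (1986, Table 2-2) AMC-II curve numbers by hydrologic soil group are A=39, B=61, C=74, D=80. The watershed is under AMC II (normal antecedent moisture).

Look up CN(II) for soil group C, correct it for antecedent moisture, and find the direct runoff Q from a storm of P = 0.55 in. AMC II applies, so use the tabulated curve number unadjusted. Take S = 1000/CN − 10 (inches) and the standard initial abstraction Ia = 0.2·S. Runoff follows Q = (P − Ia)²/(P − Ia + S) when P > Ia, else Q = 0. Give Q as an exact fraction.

NRCS table: pasture, good condition, soil group C → CN(II) = 74
CN(II) = 74; AMC II needs no correction.
S = 1000/74 − 10 = 130/37 in ≈ 3.514 in
Ia = 0.2·(130/37) = 26/37 in ≈ 0.703 in
P = 0.550 ≤ Ia = 0.703 in: entire storm abstracted, Q = 0.

Q = 0 in ≈ 0.000 in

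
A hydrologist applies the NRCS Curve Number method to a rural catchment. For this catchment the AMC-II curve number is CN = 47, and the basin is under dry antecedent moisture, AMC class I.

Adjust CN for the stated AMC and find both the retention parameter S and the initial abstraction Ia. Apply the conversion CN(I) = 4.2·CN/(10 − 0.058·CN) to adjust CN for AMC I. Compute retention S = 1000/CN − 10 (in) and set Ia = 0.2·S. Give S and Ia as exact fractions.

Adjust CN=47 to AMC I: 4.2·47/(10 − 0.058·47) → (987/5) ÷ (3637/500) = 98700/3637 ≈ 27.138
Retention S: 1000/CN − 10 with CN=27.138 → S = 26500/987 ≈ 26.849 in
Ia = 0.2·(26500/987) = 5300/987 in ≈ 5.370 in

S = 26500/987 in ≈ 26.849 in; Ia = 5300/987 in ≈ 5.370 in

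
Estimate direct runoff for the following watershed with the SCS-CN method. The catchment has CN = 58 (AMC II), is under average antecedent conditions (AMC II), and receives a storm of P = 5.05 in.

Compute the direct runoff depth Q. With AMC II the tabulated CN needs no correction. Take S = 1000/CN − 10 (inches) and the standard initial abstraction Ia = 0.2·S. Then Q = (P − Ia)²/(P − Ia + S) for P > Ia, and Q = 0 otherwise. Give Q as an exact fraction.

Q = 4363921/3647620 in ≈ 1.196 in

Average conditions: CN = 58 (no AMC adjustment).
Retention S: 1000/CN − 10 with CN=58.000 → S = 210/29 ≈ 7.241 in
Ia = 0.2S: 0.2·7.241 = 1.448 in (exactly 42/29)
P − Ia = 5.050 − 1.448 = 2089/580 ≈ 3.602 in (> 0, runoff occurs)
Q: (2089/580)² ÷ (6289/580) = 4363921/3647620 in (≈ 1.196 in)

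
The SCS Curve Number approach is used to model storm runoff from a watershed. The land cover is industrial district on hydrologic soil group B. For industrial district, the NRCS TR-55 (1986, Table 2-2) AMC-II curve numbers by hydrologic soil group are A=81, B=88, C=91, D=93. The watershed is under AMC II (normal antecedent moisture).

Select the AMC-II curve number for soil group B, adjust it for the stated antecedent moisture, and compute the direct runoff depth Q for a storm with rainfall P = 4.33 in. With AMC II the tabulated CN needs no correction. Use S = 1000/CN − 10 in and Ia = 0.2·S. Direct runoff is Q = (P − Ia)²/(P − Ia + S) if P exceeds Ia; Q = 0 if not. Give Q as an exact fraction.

Q = 19918369/6559300 in ≈ 3.037 in

NRCS table: industrial district, soil group B → CN(II) = 88
CN(II) = 88; AMC II needs no correction.
Retention S: 1000/CN − 10 with CN=88.000 → S = 15/11 ≈ 1.364 in
Initial abstraction Ia = S/5 = (15/11)/5 = 3/11 ≈ 0.273 in
Excess rainfall: 4.330 − 0.273 = 4.057 in; P > Ia so Q > 0
Q = (4463/1100)²/((4463/1100) + 15/11) = (19918369/1210000)/(5963/1100) = 19918369/6559300 in ≈ 3.037 in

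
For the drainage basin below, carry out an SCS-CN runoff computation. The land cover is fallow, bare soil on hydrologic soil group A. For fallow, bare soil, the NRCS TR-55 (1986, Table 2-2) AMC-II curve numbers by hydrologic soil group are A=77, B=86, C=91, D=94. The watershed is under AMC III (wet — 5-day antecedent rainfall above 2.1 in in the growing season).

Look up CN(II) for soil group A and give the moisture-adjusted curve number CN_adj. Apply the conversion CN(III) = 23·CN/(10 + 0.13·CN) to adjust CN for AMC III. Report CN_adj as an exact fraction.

NRCS table: fallow, bare soil, soil group A → CN(II) = 77
Wet (AMC III): CN(III) = 23·77/(10 + 0.13·77) = 1771/(2001/100) = 7700/87 ≈ 88.506

CN_adj = 7700/87 ≈ 88.506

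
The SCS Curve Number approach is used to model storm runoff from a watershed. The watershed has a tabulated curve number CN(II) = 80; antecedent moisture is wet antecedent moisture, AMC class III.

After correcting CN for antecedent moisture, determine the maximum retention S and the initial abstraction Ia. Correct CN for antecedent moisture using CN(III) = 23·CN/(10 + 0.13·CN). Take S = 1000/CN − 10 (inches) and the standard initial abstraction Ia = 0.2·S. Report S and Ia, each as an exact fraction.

S = 25/23 in ≈ 1.087 in; Ia = 5/23 in ≈ 0.217 in

Wet (AMC III): CN(III) = 23·80/(10 + 0.13·80) = 1840/(102/5) = 4600/51 ≈ 90.196
S = 1000/(4600/51) − 10 = 25/23 in ≈ 1.087 in
Ia = 0.2·(25/23) = 5/23 in ≈ 0.217 in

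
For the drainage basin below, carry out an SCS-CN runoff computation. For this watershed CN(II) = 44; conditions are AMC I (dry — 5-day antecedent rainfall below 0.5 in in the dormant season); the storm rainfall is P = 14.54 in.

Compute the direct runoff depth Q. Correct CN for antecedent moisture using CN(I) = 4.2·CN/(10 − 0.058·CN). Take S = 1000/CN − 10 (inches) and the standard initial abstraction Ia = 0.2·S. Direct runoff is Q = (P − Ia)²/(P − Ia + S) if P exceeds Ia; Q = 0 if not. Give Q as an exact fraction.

Adjust CN=44 to AMC I: 4.2·44/(10 − 0.058·44) → (924/5) ÷ (931/125) = 3300/133 ≈ 24.812
Max retention: S = 1000/(3300/133) − 10 = 1000/33 in (≈ 30.303 in)
Ia = 0.2·(1000/33) = 200/33 in ≈ 6.061 in
P − Ia = 14.540 − 6.061 = 13991/1650 ≈ 8.479 in (> 0, runoff occurs)
Runoff Q = (P−Ia)²/(P−Ia+S) = (8.479)²/(8.479+30.303) = 195748081/105585150 ≈ 1.854 in

Q = 195748081/105585150 in ≈ 1.854 in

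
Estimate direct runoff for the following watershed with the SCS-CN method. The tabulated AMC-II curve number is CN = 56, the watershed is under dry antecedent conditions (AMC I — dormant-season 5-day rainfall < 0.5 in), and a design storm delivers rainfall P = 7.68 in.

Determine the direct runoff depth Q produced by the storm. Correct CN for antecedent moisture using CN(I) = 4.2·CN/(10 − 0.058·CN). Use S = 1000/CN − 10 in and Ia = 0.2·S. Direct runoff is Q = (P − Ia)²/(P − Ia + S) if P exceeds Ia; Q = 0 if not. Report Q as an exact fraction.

Dry (AMC I): CN(I) = 4.2·56/(10 − 0.058·56) = (1176/5)/(844/125) = 7350/211 ≈ 34.834
S = 1000/(7350/211) − 10 = 2750/147 in ≈ 18.707 in
Ia = 0.2·(2750/147) = 550/147 in ≈ 3.741 in
Excess rainfall: 7.680 − 3.741 = 3.939 in; P > Ia so Q > 0
Runoff Q = (P−Ia)²/(P−Ia+S) = (3.939)²/(3.939+18.707) = 52374169/76462050 ≈ 0.685 in

Q = 52374169/76462050 in ≈ 0.685 in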